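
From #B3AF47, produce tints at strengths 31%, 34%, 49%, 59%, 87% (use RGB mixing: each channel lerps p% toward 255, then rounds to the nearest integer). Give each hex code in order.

#B3AF47 is rgb(179, 175, 71).
31%: (179 + 23.56 = 202.56→203, 175 + 24.8 = 199.8→200, 71 + 57.04 = 128.04→128) → #CBC880
34%: (179 + 25.84 = 204.84→205, 175 + 27.2 = 202.2→202, 71 + 62.56 = 133.56→134) → #CDCA86
49%: (179 + 37.24 = 216.24→216, 175 + 39.2 = 214.2→214, 71 + 90.16 = 161.16→161) → #D8D6A1
59%: (179 + 44.84 = 223.84→224, 175 + 47.2 = 222.2→222, 71 + 108.56 = 179.56→180) → #E0DEB4
87%: (179 + 66.12 = 245.12→245, 175 + 69.6 = 244.6→245, 71 + 160.08 = 231.08→231) → #F5F5E7

#CBC880, #CDCA86, #D8D6A1, #E0DEB4, #F5F5E7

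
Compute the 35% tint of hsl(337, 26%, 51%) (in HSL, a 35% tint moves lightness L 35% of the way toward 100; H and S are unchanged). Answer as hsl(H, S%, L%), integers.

hsl(337, 26%, 68%)

L moves 35% from 51 toward 100: 51 + 17.15 = 68.15 → 68.
H and S are unchanged.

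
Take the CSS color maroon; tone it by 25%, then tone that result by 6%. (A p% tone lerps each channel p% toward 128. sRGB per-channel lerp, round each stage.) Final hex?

CSS maroon is rgb(128, 0, 0).
Per channel, c → c + 0.25(128 − c):
  R: 128 + 0 = 128 → 128
  G: 0 + 0.25×(128−0) = 0 + 32 = 32 → 32
  B: 0 + 0.25×(128−0) = 0 + 32 = 32 → 32
After the tone: rgb(128, 32, 32) = #802020.
A 6% tone moves each channel 6% toward 128:
  R: 128 + 0 = 128 → 128
  G: 32 + 0.06×(128−32) = 32 + 5.76 = 37.76 → 38
  B: 32 + 5.76 = 37.76 → 38
rgb(128, 38, 38) = #802626.

#802626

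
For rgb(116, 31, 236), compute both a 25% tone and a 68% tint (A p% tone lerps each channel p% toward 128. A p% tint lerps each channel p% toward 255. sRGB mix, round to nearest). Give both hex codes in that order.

#7737D1, #D3B7F9

25% tone:
  R: 116 + 3 = 119 → 119
  G: 31 + 24.25 = 55.25 → 55
  B: 236 + 0.25×(128−236) = 236 − 27 = 209 → 209
  → #7737D1
68% tint:
  R: 116 + 94.52 = 210.52 → 211
  G: 31 + 152.32 = 183.32 → 183
  B: 236 + 12.92 = 248.92 → 249
  → #D3B7F9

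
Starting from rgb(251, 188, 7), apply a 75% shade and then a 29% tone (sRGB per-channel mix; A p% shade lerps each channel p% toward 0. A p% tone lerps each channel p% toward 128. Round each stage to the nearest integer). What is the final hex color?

#524627

A 75% shade moves each channel 75% toward 0:
  R: 251 − 188.25 = 62.75 → 63
  G: 188 + 0.75×(0−188) = 188 − 141 = 47 → 47
  B: 7 + 0.75×(0−7) = 7 − 5.25 = 1.75 → 2
After the shade: rgb(63, 47, 2) = #3F2F02.
Lerp each channel 29% toward 128:
  R: 63 + 18.85 = 81.85 → 82
  G: 47 + 23.49 = 70.49 → 70
  B: 2 + 36.54 = 38.54 → 39
rgb(82, 70, 39) = #524627.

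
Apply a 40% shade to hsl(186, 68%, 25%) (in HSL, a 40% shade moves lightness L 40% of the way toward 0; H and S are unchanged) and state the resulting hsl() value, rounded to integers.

hsl(186, 68%, 15%)

L moves 40% from 25 toward 0: 25 − 10 = 15 → 15.
H and S are unchanged.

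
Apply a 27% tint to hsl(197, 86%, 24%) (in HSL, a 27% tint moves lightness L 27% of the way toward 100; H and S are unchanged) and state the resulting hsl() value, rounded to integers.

hsl(197, 86%, 45%)

L moves 27% from 24 toward 100: 24 + 20.52 = 44.52 → 45.
H and S are unchanged.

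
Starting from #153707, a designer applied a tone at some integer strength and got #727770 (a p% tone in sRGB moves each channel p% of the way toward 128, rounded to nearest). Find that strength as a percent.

87%

#153707 is rgb(21, 55, 7); #727770 is rgb(114, 119, 112).
On the B channel (widest range): 112 ≈ 7 + (p/100)(128 − 7), so p ≈ 100×(112 − 7)/(128 − 7) = 10500/121 = 86.78.
p = 87 reproduces all three channels after rounding.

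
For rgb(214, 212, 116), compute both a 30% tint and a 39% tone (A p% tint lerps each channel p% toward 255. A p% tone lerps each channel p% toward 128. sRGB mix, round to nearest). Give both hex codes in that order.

#E2E19E, #B4B379

30% tint:
  R: 214 + 0.3×(255−214) = 214 + 12.3 = 226.3 → 226
  G: 212 + 0.3×(255−212) = 212 + 12.9 = 224.9 → 225
  B: 116 + 0.3×(255−116) = 116 + 41.7 = 157.7 → 158
  → #E2E19E
39% tone:
  R: 214 + 0.39×(128−214) = 214 − 33.54 = 180.46 → 180
  G: 212 + 0.39×(128−212) = 212 − 32.76 = 179.24 → 179
  B: 116 + 0.39×(128−116) = 116 + 4.68 = 120.68 → 121
  → #B4B379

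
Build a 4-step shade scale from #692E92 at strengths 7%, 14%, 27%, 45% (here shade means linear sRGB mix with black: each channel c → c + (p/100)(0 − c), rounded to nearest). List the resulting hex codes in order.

#692E92 is rgb(105, 46, 146).
7%: (105 − 7.35 = 97.65→98, 46 − 3.22 = 42.78→43, 146 − 10.22 = 135.78→136) → #622B88
14%: (105 − 14.7 = 90.3→90, 46 − 6.44 = 39.56→40, 146 − 20.44 = 125.56→126) → #5A287E
27%: (105 − 28.35 = 76.65→77, 46 − 12.42 = 33.58→34, 146 − 39.42 = 106.58→107) → #4D226B
45%: (105 − 47.25 = 57.75→58, 46 − 20.7 = 25.3→25, 146 − 65.7 = 80.3→80) → #3A1950

#622B88, #5A287E, #4D226B, #3A1950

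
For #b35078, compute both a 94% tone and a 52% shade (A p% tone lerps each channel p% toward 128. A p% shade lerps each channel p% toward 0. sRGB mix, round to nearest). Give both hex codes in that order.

#b35078 is rgb(179, 80, 120).
94% tone:
  R: 179 − 47.94 = 131.06 → 131
  G: 80 + 0.94×(128−80) = 80 + 45.12 = 125.12 → 125
  B: 120 + 0.94×(128−120) = 120 + 7.52 = 127.52 → 128
  → #837d80
52% shade:
  R: 179 − 93.08 = 85.92 → 86
  G: 80 + 0.52×(0−80) = 80 − 41.6 = 38.4 → 38
  B: 120 + 0.52×(0−120) = 120 − 62.4 = 57.6 → 58
  → #56263a

#837d80, #56263a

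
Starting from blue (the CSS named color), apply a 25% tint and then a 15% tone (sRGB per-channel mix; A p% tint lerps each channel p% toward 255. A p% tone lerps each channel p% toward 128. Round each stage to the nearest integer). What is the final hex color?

CSS blue is rgb(0, 0, 255).
Lerp each channel 25% toward 255:
  R: 0 + 63.75 = 63.75 → 64
  G: 0 + 0.25×(255−0) = 0 + 63.75 = 63.75 → 64
  B: 255 + 0 = 255 → 255
After the tint: rgb(64, 64, 255) = #4040ff.
A 15% tone moves each channel 15% toward 128:
  R: 64 + 0.15×(128−64) = 64 + 9.6 = 73.6 → 74
  G: 64 + 0.15×(128−64) = 64 + 9.6 = 73.6 → 74
  B: 255 + 0.15×(128−255) = 255 − 19.05 = 235.95 → 236
rgb(74, 74, 236) = #4a4aec.

#4a4aec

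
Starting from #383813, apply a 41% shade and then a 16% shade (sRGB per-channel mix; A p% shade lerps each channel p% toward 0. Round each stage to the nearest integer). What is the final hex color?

#1C1C09

#383813 is rgb(56, 56, 19).
Per channel, c → c + 0.41(0 − c):
  R: 56 − 22.96 = 33.04 → 33
  G: 56 − 22.96 = 33.04 → 33
  B: 19 − 7.79 = 11.21 → 11
After the shade: rgb(33, 33, 11) = #21210B.
Per channel, c → c + 0.16(0 − c):
  R: 33 + 0.16×(0−33) = 33 − 5.28 = 27.72 → 28
  G: 33 + 0.16×(0−33) = 33 − 5.28 = 27.72 → 28
  B: 11 + 0.16×(0−11) = 11 − 1.76 = 9.24 → 9
rgb(28, 28, 9) = #1C1C09.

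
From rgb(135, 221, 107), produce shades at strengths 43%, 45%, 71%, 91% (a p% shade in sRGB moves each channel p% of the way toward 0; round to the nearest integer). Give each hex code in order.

#4D7E3D, #4A7A3B, #27401F, #0C140A

43%: (135 − 58.05 = 76.95→77, 221 − 95.03 = 125.97→126, 107 − 46.01 = 60.99→61) → #4D7E3D
45%: (135 − 60.75 = 74.25→74, 221 − 99.45 = 121.55→122, 107 − 48.15 = 58.85→59) → #4A7A3B
71%: (135 − 95.85 = 39.15→39, 221 − 156.91 = 64.09→64, 107 − 75.97 = 31.03→31) → #27401F
91%: (135 − 122.85 = 12.15→12, 221 − 201.11 = 19.89→20, 107 − 97.37 = 9.63→10) → #0C140A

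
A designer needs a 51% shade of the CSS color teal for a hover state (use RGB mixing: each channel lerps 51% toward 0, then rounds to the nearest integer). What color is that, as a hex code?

#003F3F

CSS teal is rgb(0, 128, 128).
Per channel, c → c + 0.51(0 − c):
  R: 0 + 0.51×(0−0) = 0 + 0 = 0 → 0
  G: 128 − 65.28 = 62.72 → 63
  B: 128 − 65.28 = 62.72 → 63
rgb(0, 63, 63) = #003F3F.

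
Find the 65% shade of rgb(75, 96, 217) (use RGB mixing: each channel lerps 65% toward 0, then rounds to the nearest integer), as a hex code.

Per channel, c → c + 0.65(0 − c):
  R: 75 + 0.65×(0−75) = 75 − 48.75 = 26.25 → 26
  G: 96 − 62.4 = 33.6 → 34
  B: 217 − 141.05 = 75.95 → 76
rgb(26, 34, 76) = #1A224C.

#1A224C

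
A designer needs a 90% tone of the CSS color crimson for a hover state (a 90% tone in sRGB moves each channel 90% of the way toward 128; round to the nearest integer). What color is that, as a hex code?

CSS crimson is rgb(220, 20, 60).
Lerp each channel 90% toward 128:
  R: 220 + 0.9×(128−220) = 220 − 82.8 = 137.2 → 137
  G: 20 + 0.9×(128−20) = 20 + 97.2 = 117.2 → 117
  B: 60 + 61.2 = 121.2 → 121
rgb(137, 117, 121) = #897579.

#897579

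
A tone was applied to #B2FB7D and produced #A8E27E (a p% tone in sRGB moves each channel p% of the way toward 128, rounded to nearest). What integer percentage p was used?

#B2FB7D is rgb(178, 251, 125); #A8E27E is rgb(168, 226, 126).
On the G channel (widest range): 226 ≈ 251 + (p/100)(128 − 251), so p ≈ 100×(226 − 251)/(128 − 251) = -2500/-123 = 20.33.
p = 20 reproduces all three channels after rounding.

20%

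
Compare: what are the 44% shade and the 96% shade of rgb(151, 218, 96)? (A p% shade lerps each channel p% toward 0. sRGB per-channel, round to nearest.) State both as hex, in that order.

44% shade:
  R: 151 − 66.44 = 84.56 → 85
  G: 218 − 95.92 = 122.08 → 122
  B: 96 − 42.24 = 53.76 → 54
  → #557a36
96% shade:
  R: 151 + 0.96×(0−151) = 151 − 144.96 = 6.04 → 6
  G: 218 − 209.28 = 8.72 → 9
  B: 96 − 92.16 = 3.84 → 4
  → #060904

#557a36, #060904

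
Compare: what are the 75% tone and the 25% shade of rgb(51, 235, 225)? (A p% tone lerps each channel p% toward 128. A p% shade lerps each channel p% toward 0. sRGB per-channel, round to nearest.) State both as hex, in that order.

#6D9B98, #26B0A9

75% tone:
  R: 51 + 0.75×(128−51) = 51 + 57.75 = 108.75 → 109
  G: 235 + 0.75×(128−235) = 235 − 80.25 = 154.75 → 155
  B: 225 + 0.75×(128−225) = 225 − 72.75 = 152.25 → 152
  → #6D9B98
25% shade:
  R: 51 − 12.75 = 38.25 → 38
  G: 235 − 58.75 = 176.25 → 176
  B: 225 − 56.25 = 168.75 → 169
  → #26B0A9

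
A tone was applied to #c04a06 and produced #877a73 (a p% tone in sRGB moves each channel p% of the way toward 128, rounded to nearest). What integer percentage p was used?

89%

#c04a06 is rgb(192, 74, 6); #877a73 is rgb(135, 122, 115).
On the B channel (widest range): 115 ≈ 6 + (p/100)(128 − 6), so p ≈ 100×(115 − 6)/(128 − 6) = 10900/122 = 89.34.
p = 89 reproduces all three channels after rounding.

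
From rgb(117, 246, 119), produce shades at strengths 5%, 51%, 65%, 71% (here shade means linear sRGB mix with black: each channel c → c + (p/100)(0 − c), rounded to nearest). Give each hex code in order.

#6FEA71, #39793A, #29562A, #224723

5%: (117 − 5.85 = 111.15→111, 246 − 12.3 = 233.7→234, 119 − 5.95 = 113.05→113) → #6FEA71
51%: (117 − 59.67 = 57.33→57, 246 − 125.46 = 120.54→121, 119 − 60.69 = 58.31→58) → #39793A
65%: (117 − 76.05 = 40.95→41, 246 − 159.9 = 86.1→86, 119 − 77.35 = 41.65→42) → #29562A
71%: (117 − 83.07 = 33.93→34, 246 − 174.66 = 71.34→71, 119 − 84.49 = 34.51→35) → #224723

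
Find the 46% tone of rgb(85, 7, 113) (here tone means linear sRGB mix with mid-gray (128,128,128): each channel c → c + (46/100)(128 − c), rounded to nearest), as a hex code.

Per channel, c → c + 0.46(128 − c):
  R: 85 + 0.46×(128−85) = 85 + 19.78 = 104.78 → 105
  G: 7 + 0.46×(128−7) = 7 + 55.66 = 62.66 → 63
  B: 113 + 0.46×(128−113) = 113 + 6.9 = 119.9 → 120
rgb(105, 63, 120) = #693F78.

#693F78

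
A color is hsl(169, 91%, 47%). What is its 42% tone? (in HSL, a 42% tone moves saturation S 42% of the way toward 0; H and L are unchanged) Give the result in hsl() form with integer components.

hsl(169, 53%, 47%)

S moves 42% from 91 toward 0: 91 − 38.22 = 52.78 → 53.
H and L are unchanged.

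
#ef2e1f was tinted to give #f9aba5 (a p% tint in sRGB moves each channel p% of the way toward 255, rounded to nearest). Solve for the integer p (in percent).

#ef2e1f is rgb(239, 46, 31); #f9aba5 is rgb(249, 171, 165).
On the B channel (widest range): 165 ≈ 31 + (p/100)(255 − 31), so p ≈ 100×(165 − 31)/(255 − 31) = 13400/224 = 59.82.
p = 60 reproduces all three channels after rounding.

60%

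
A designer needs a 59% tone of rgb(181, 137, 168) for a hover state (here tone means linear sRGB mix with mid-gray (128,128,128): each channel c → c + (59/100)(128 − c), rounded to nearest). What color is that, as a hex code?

#968490

A 59% tone moves each channel 59% toward 128:
  R: 181 − 31.27 = 149.73 → 150
  G: 137 + 0.59×(128−137) = 137 − 5.31 = 131.69 → 132
  B: 168 + 0.59×(128−168) = 168 − 23.6 = 144.4 → 144
rgb(150, 132, 144) = #968490.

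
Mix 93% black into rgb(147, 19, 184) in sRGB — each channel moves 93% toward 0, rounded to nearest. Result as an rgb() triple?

Lerp each channel 93% toward 0:
  R: 147 + 0.93×(0−147) = 147 − 136.71 = 10.29 → 10
  G: 19 + 0.93×(0−19) = 19 − 17.67 = 1.33 → 1
  B: 184 + 0.93×(0−184) = 184 − 171.12 = 12.88 → 13

rgb(10, 1, 13)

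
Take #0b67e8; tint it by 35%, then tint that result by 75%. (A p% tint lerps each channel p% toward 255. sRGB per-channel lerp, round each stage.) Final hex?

#0b67e8 is rgb(11, 103, 232).
Lerp each channel 35% toward 255:
  R: 11 + 85.4 = 96.4 → 96
  G: 103 + 0.35×(255−103) = 103 + 53.2 = 156.2 → 156
  B: 232 + 0.35×(255−232) = 232 + 8.05 = 240.05 → 240
After the tint: rgb(96, 156, 240) = #609cf0.
A 75% tint moves each channel 75% toward 255:
  R: 96 + 0.75×(255−96) = 96 + 119.25 = 215.25 → 215
  G: 156 + 0.75×(255−156) = 156 + 74.25 = 230.25 → 230
  B: 240 + 11.25 = 251.25 → 251
rgb(215, 230, 251) = #d7e6fb.

#d7e6fb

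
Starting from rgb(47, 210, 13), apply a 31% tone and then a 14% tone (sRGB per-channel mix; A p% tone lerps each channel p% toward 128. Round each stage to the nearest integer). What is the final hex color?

#50B13C

Lerp each channel 31% toward 128:
  R: 47 + 0.31×(128−47) = 47 + 25.11 = 72.11 → 72
  G: 210 + 0.31×(128−210) = 210 − 25.42 = 184.58 → 185
  B: 13 + 35.65 = 48.65 → 49
After the tone: rgb(72, 185, 49) = #48B931.
A 14% tone moves each channel 14% toward 128:
  R: 72 + 0.14×(128−72) = 72 + 7.84 = 79.84 → 80
  G: 185 − 7.98 = 177.02 → 177
  B: 49 + 11.06 = 60.06 → 60
rgb(80, 177, 60) = #50B13C.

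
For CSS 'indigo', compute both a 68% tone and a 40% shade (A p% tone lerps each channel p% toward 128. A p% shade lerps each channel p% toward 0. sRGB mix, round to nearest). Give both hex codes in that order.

#6F5781, #2D004E

CSS indigo is rgb(75, 0, 130).
68% tone:
  R: 75 + 0.68×(128−75) = 75 + 36.04 = 111.04 → 111
  G: 0 + 0.68×(128−0) = 0 + 87.04 = 87.04 → 87
  B: 130 − 1.36 = 128.64 → 129
  → #6F5781
40% shade:
  R: 75 − 30 = 45 → 45
  G: 0 + 0.4×(0−0) = 0 + 0 = 0 → 0
  B: 130 − 52 = 78 → 78
  → #2D004E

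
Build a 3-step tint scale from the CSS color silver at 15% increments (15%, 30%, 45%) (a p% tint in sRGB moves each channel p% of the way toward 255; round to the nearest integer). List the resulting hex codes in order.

#c9c9c9, #d3d3d3, #dcdcdc

CSS silver is rgb(192, 192, 192).
15%: (192 + 9.45 = 201.45→201, 192 + 9.45 = 201.45→201, 192 + 9.45 = 201.45→201) → #c9c9c9
30%: (192 + 18.9 = 210.9→211, 192 + 18.9 = 210.9→211, 192 + 18.9 = 210.9→211) → #d3d3d3
45%: (192 + 28.35 = 220.35→220, 192 + 28.35 = 220.35→220, 192 + 28.35 = 220.35→220) → #dcdcdc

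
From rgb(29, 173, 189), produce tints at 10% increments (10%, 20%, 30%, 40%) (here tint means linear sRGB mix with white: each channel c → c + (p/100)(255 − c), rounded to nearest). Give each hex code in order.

10%: (29 + 22.6 = 51.6→52, 173 + 8.2 = 181.2→181, 189 + 6.6 = 195.6→196) → #34B5C4
20%: (29 + 45.2 = 74.2→74, 173 + 16.4 = 189.4→189, 189 + 13.2 = 202.2→202) → #4ABDCA
30%: (29 + 67.8 = 96.8→97, 173 + 24.6 = 197.6→198, 189 + 19.8 = 208.8→209) → #61C6D1
40%: (29 + 90.4 = 119.4→119, 173 + 32.8 = 205.8→206, 189 + 26.4 = 215.4→215) → #77CED7

#34B5C4, #4ABDCA, #61C6D1, #77CED7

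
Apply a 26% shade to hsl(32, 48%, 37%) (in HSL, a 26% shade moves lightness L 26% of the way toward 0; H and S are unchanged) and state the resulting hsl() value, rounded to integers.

L moves 26% from 37 toward 0: 37 − 9.62 = 27.38 → 27.
H and S are unchanged.

hsl(32, 48%, 27%)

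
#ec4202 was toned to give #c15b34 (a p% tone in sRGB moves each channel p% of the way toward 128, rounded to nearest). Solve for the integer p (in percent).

#ec4202 is rgb(236, 66, 2); #c15b34 is rgb(193, 91, 52).
On the B channel (widest range): 52 ≈ 2 + (p/100)(128 − 2), so p ≈ 100×(52 − 2)/(128 − 2) = 5000/126 = 39.68.
p = 40 reproduces all three channels after rounding.

40%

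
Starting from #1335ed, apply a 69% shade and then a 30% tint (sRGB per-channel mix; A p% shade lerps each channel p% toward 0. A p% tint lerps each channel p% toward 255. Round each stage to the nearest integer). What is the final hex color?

#1335ed is rgb(19, 53, 237).
Lerp each channel 69% toward 0:
  R: 19 + 0.69×(0−19) = 19 − 13.11 = 5.89 → 6
  G: 53 + 0.69×(0−53) = 53 − 36.57 = 16.43 → 16
  B: 237 − 163.53 = 73.47 → 73
After the shade: rgb(6, 16, 73) = #061049.
Lerp each channel 30% toward 255:
  R: 6 + 0.3×(255−6) = 6 + 74.7 = 80.7 → 81
  G: 16 + 0.3×(255−16) = 16 + 71.7 = 87.7 → 88
  B: 73 + 54.6 = 127.6 → 128
rgb(81, 88, 128) = #515880.

#515880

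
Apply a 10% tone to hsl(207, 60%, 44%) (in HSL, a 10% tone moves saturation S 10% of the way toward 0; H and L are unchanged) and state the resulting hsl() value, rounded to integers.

hsl(207, 54%, 44%)

S moves 10% from 60 toward 0: 60 − 6 = 54 → 54.
H and L are unchanged.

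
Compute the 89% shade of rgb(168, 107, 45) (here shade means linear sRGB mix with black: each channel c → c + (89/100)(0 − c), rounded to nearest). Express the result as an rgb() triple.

Per channel, c → c + 0.89(0 − c):
  R: 168 + 0.89×(0−168) = 168 − 149.52 = 18.48 → 18
  G: 107 + 0.89×(0−107) = 107 − 95.23 = 11.77 → 12
  B: 45 + 0.89×(0−45) = 45 − 40.05 = 4.95 → 5

rgb(18, 12, 5)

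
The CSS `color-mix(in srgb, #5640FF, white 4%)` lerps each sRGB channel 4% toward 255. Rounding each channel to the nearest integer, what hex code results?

#5D48FF

#5640FF is rgb(86, 64, 255).
Lerp each channel 4% toward 255:
  R: 86 + 0.04×(255−86) = 86 + 6.76 = 92.76 → 93
  G: 64 + 7.64 = 71.64 → 72
  B: 255 + 0.04×(255−255) = 255 + 0 = 255 → 255
rgb(93, 72, 255) = #5D48FF.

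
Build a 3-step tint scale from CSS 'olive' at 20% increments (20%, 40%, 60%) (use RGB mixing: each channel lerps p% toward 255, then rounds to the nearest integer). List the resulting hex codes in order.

CSS olive is rgb(128, 128, 0).
20%: (128 + 25.4 = 153.4→153, 128 + 25.4 = 153.4→153, 0 + 51 = 51→51) → #999933
40%: (128 + 50.8 = 178.8→179, 128 + 50.8 = 178.8→179, 0 + 102 = 102→102) → #B3B366
60%: (128 + 76.2 = 204.2→204, 128 + 76.2 = 204.2→204, 0 + 153 = 153→153) → #CCCC99

#999933, #B3B366, #CCCC99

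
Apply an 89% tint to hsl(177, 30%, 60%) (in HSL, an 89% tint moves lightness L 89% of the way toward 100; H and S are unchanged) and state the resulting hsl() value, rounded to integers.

hsl(177, 30%, 96%)

L moves 89% from 60 toward 100: 60 + 35.6 = 95.6 → 96.
H and S are unchanged.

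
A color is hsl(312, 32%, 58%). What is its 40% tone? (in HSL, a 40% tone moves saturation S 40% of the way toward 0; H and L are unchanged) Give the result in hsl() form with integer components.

S moves 40% from 32 toward 0: 32 − 12.8 = 19.2 → 19.
H and L are unchanged.

hsl(312, 19%, 58%)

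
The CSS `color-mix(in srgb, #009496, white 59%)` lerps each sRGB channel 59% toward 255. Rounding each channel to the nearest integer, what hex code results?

#96d3d4

#009496 is rgb(0, 148, 150).
A 59% tint moves each channel 59% toward 255:
  R: 0 + 150.45 = 150.45 → 150
  G: 148 + 0.59×(255−148) = 148 + 63.13 = 211.13 → 211
  B: 150 + 0.59×(255−150) = 150 + 61.95 = 211.95 → 212
rgb(150, 211, 212) = #96d3d4.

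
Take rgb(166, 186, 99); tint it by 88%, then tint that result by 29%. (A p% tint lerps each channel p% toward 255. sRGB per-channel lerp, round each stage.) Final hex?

Lerp each channel 88% toward 255:
  R: 166 + 0.88×(255−166) = 166 + 78.32 = 244.32 → 244
  G: 186 + 60.72 = 246.72 → 247
  B: 99 + 0.88×(255−99) = 99 + 137.28 = 236.28 → 236
After the tint: rgb(244, 247, 236) = #F4F7EC.
A 29% tint moves each channel 29% toward 255:
  R: 244 + 0.29×(255−244) = 244 + 3.19 = 247.19 → 247
  G: 247 + 0.29×(255−247) = 247 + 2.32 = 249.32 → 249
  B: 236 + 5.51 = 241.51 → 242
rgb(247, 249, 242) = #F7F9F2.

#F7F9F2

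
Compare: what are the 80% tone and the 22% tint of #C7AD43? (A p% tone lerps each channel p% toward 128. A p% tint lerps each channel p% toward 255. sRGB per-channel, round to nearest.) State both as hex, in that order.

#8E8974, #D3BF6C

#C7AD43 is rgb(199, 173, 67).
80% tone:
  R: 199 − 56.8 = 142.2 → 142
  G: 173 + 0.8×(128−173) = 173 − 36 = 137 → 137
  B: 67 + 48.8 = 115.8 → 116
  → #8E8974
22% tint:
  R: 199 + 12.32 = 211.32 → 211
  G: 173 + 0.22×(255−173) = 173 + 18.04 = 191.04 → 191
  B: 67 + 41.36 = 108.36 → 108
  → #D3BF6C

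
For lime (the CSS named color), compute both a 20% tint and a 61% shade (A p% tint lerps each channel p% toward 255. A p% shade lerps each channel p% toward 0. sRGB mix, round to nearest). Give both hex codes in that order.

CSS lime is rgb(0, 255, 0).
20% tint:
  R: 0 + 0.2×(255−0) = 0 + 51 = 51 → 51
  G: 255 + 0 = 255 → 255
  B: 0 + 51 = 51 → 51
  → #33FF33
61% shade:
  R: 0 + 0 = 0 → 0
  G: 255 − 155.55 = 99.45 → 99
  B: 0 + 0.61×(0−0) = 0 + 0 = 0 → 0
  → #006300

#33FF33, #006300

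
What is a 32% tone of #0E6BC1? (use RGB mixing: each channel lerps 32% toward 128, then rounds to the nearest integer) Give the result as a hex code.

#3272AC

#0E6BC1 is rgb(14, 107, 193).
A 32% tone moves each channel 32% toward 128:
  R: 14 + 0.32×(128−14) = 14 + 36.48 = 50.48 → 50
  G: 107 + 0.32×(128−107) = 107 + 6.72 = 113.72 → 114
  B: 193 + 0.32×(128−193) = 193 − 20.8 = 172.2 → 172
rgb(50, 114, 172) = #3272AC.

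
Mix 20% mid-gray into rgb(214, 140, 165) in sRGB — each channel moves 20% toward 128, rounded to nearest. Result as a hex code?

Lerp each channel 20% toward 128:
  R: 214 − 17.2 = 196.8 → 197
  G: 140 + 0.2×(128−140) = 140 − 2.4 = 137.6 → 138
  B: 165 − 7.4 = 157.6 → 158
rgb(197, 138, 158) = #C58A9E.

#C58A9E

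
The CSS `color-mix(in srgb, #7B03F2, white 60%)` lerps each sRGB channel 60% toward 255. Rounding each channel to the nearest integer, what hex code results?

#CA9AFA

#7B03F2 is rgb(123, 3, 242).
Lerp each channel 60% toward 255:
  R: 123 + 0.6×(255−123) = 123 + 79.2 = 202.2 → 202
  G: 3 + 151.2 = 154.2 → 154
  B: 242 + 7.8 = 249.8 → 250
rgb(202, 154, 250) = #CA9AFA.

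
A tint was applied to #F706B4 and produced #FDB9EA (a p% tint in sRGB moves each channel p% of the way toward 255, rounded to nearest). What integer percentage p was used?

72%

#F706B4 is rgb(247, 6, 180); #FDB9EA is rgb(253, 185, 234).
On the G channel (widest range): 185 ≈ 6 + (p/100)(255 − 6), so p ≈ 100×(185 − 6)/(255 − 6) = 17900/249 = 71.89.
p = 72 reproduces all three channels after rounding.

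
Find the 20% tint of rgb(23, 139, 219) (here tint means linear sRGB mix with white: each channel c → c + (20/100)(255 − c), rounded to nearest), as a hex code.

#45a2e2

Lerp each channel 20% toward 255:
  R: 23 + 46.4 = 69.4 → 69
  G: 139 + 23.2 = 162.2 → 162
  B: 219 + 7.2 = 226.2 → 226
rgb(69, 162, 226) = #45a2e2.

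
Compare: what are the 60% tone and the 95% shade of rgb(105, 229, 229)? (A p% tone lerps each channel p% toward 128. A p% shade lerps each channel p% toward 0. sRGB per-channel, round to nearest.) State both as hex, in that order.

60% tone:
  R: 105 + 0.6×(128−105) = 105 + 13.8 = 118.8 → 119
  G: 229 + 0.6×(128−229) = 229 − 60.6 = 168.4 → 168
  B: 229 + 0.6×(128−229) = 229 − 60.6 = 168.4 → 168
  → #77A8A8
95% shade:
  R: 105 − 99.75 = 5.25 → 5
  G: 229 − 217.55 = 11.45 → 11
  B: 229 + 0.95×(0−229) = 229 − 217.55 = 11.45 → 11
  → #050B0B

#77A8A8, #050B0B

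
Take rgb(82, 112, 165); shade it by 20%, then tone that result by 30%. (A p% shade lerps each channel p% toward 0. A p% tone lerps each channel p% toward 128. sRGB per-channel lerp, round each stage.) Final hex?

#556583

A 20% shade moves each channel 20% toward 0:
  R: 82 + 0.2×(0−82) = 82 − 16.4 = 65.6 → 66
  G: 112 + 0.2×(0−112) = 112 − 22.4 = 89.6 → 90
  B: 165 + 0.2×(0−165) = 165 − 33 = 132 → 132
After the shade: rgb(66, 90, 132) = #425A84.
Per channel, c → c + 0.3(128 − c):
  R: 66 + 0.3×(128−66) = 66 + 18.6 = 84.6 → 85
  G: 90 + 0.3×(128−90) = 90 + 11.4 = 101.4 → 101
  B: 132 + 0.3×(128−132) = 132 − 1.2 = 130.8 → 131
rgb(85, 101, 131) = #556583.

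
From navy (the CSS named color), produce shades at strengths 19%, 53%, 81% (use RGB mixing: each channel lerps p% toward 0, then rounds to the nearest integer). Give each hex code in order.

CSS navy is rgb(0, 0, 128).
19%: (0→0, 0→0, 128 − 24.32 = 103.68→104) → #000068
53%: (0→0, 0→0, 128 − 67.84 = 60.16→60) → #00003c
81%: (0→0, 0→0, 128 − 103.68 = 24.32→24) → #000018

#000068, #00003c, #000018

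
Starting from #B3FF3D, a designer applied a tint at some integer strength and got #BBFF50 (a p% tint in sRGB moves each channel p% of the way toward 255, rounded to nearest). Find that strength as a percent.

10%

#B3FF3D is rgb(179, 255, 61); #BBFF50 is rgb(187, 255, 80).
On the B channel (widest range): 80 ≈ 61 + (p/100)(255 − 61), so p ≈ 100×(80 − 61)/(255 − 61) = 1900/194 = 9.79.
p = 10 reproduces all three channels after rounding.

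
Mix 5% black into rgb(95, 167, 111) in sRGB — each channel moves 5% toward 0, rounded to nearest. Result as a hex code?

A 5% shade moves each channel 5% toward 0:
  R: 95 + 0.05×(0−95) = 95 − 4.75 = 90.25 → 90
  G: 167 − 8.35 = 158.65 → 159
  B: 111 − 5.55 = 105.45 → 105
rgb(90, 159, 105) = #5a9f69.

#5a9f69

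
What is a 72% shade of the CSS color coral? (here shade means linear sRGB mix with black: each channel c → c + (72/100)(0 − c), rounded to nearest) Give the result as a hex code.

CSS coral is rgb(255, 127, 80).
Per channel, c → c + 0.72(0 − c):
  R: 255 + 0.72×(0−255) = 255 − 183.6 = 71.4 → 71
  G: 127 − 91.44 = 35.56 → 36
  B: 80 − 57.6 = 22.4 → 22
rgb(71, 36, 22) = #472416.

#472416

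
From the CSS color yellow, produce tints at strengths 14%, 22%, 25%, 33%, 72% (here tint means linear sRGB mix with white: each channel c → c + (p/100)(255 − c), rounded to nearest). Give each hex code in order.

#ffff24, #ffff38, #ffff40, #ffff54, #ffffb8

CSS yellow is rgb(255, 255, 0).
14%: (255→255, 255→255, 0 + 35.7 = 35.7→36) → #ffff24
22%: (255→255, 255→255, 0 + 56.1 = 56.1→56) → #ffff38
25%: (255→255, 255→255, 0 + 63.75 = 63.75→64) → #ffff40
33%: (255→255, 255→255, 0 + 84.15 = 84.15→84) → #ffff54
72%: (255→255, 255→255, 0 + 183.6 = 183.6→184) → #ffffb8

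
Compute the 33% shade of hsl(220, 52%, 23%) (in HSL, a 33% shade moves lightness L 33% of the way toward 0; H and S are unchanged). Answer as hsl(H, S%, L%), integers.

L moves 33% from 23 toward 0: 23 − 7.59 = 15.41 → 15.
H and S are unchanged.

hsl(220, 52%, 15%)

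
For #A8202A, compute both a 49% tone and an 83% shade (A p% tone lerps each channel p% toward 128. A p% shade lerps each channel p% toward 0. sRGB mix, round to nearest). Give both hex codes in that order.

#A8202A is rgb(168, 32, 42).
49% tone:
  R: 168 − 19.6 = 148.4 → 148
  G: 32 + 47.04 = 79.04 → 79
  B: 42 + 0.49×(128−42) = 42 + 42.14 = 84.14 → 84
  → #944F54
83% shade:
  R: 168 + 0.83×(0−168) = 168 − 139.44 = 28.56 → 29
  G: 32 + 0.83×(0−32) = 32 − 26.56 = 5.44 → 5
  B: 42 + 0.83×(0−42) = 42 − 34.86 = 7.14 → 7
  → #1D0507

#944F54, #1D0507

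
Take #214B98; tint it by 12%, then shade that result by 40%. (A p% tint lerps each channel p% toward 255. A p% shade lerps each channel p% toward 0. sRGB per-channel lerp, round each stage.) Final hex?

#214B98 is rgb(33, 75, 152).
A 12% tint moves each channel 12% toward 255:
  R: 33 + 0.12×(255−33) = 33 + 26.64 = 59.64 → 60
  G: 75 + 21.6 = 96.6 → 97
  B: 152 + 0.12×(255−152) = 152 + 12.36 = 164.36 → 164
After the tint: rgb(60, 97, 164) = #3C61A4.
A 40% shade moves each channel 40% toward 0:
  R: 60 − 24 = 36 → 36
  G: 97 + 0.4×(0−97) = 97 − 38.8 = 58.2 → 58
  B: 164 + 0.4×(0−164) = 164 − 65.6 = 98.4 → 98
rgb(36, 58, 98) = #243A62.

#243A62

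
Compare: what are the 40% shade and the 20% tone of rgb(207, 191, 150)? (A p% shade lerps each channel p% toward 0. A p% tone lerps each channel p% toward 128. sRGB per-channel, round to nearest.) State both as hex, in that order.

40% shade:
  R: 207 + 0.4×(0−207) = 207 − 82.8 = 124.2 → 124
  G: 191 + 0.4×(0−191) = 191 − 76.4 = 114.6 → 115
  B: 150 − 60 = 90 → 90
  → #7C735A
20% tone:
  R: 207 − 15.8 = 191.2 → 191
  G: 191 − 12.6 = 178.4 → 178
  B: 150 + 0.2×(128−150) = 150 − 4.4 = 145.6 → 146
  → #BFB292

#7C735A, #BFB292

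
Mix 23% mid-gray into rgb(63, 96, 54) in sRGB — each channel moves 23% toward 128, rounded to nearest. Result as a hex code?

#4e6747

A 23% tone moves each channel 23% toward 128:
  R: 63 + 14.95 = 77.95 → 78
  G: 96 + 7.36 = 103.36 → 103
  B: 54 + 17.02 = 71.02 → 71
rgb(78, 103, 71) = #4e6747.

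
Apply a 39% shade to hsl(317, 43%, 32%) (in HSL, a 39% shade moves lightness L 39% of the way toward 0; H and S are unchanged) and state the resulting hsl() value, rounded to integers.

L moves 39% from 32 toward 0: 32 − 12.48 = 19.52 → 20.
H and S are unchanged.

hsl(317, 43%, 20%)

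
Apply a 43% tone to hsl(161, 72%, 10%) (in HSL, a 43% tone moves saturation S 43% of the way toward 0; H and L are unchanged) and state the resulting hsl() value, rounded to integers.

hsl(161, 41%, 10%)

S moves 43% from 72 toward 0: 72 − 30.96 = 41.04 → 41.
H and L are unchanged.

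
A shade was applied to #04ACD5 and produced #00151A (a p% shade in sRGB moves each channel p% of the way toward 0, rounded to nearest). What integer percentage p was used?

#04ACD5 is rgb(4, 172, 213); #00151A is rgb(0, 21, 26).
On the B channel (widest range): 26 ≈ 213 + (p/100)(0 − 213), so p ≈ 100×(26 − 213)/(0 − 213) = -18700/-213 = 87.79.
p = 88 reproduces all three channels after rounding.

88%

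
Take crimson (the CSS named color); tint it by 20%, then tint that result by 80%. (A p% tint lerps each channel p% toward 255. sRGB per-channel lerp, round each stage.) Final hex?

#f9d9e0

CSS crimson is rgb(220, 20, 60).
A 20% tint moves each channel 20% toward 255:
  R: 220 + 7 = 227 → 227
  G: 20 + 0.2×(255−20) = 20 + 47 = 67 → 67
  B: 60 + 0.2×(255−60) = 60 + 39 = 99 → 99
After the tint: rgb(227, 67, 99) = #e34363.
Per channel, c → c + 0.8(255 − c):
  R: 227 + 0.8×(255−227) = 227 + 22.4 = 249.4 → 249
  G: 67 + 150.4 = 217.4 → 217
  B: 99 + 0.8×(255−99) = 99 + 124.8 = 223.8 → 224
rgb(249, 217, 224) = #f9d9e0.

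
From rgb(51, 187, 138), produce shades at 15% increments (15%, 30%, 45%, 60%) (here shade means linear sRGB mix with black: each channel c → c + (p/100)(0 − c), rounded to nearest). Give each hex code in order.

15%: (51 − 7.65 = 43.35→43, 187 − 28.05 = 158.95→159, 138 − 20.7 = 117.3→117) → #2b9f75
30%: (51 − 15.3 = 35.7→36, 187 − 56.1 = 130.9→131, 138 − 41.4 = 96.6→97) → #248361
45%: (51 − 22.95 = 28.05→28, 187 − 84.15 = 102.85→103, 138 − 62.1 = 75.9→76) → #1c674c
60%: (51 − 30.6 = 20.4→20, 187 − 112.2 = 74.8→75, 138 − 82.8 = 55.2→55) → #144b37

#2b9f75, #248361, #1c674c, #144b37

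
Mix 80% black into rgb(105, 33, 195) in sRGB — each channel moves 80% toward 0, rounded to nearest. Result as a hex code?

An 80% shade moves each channel 80% toward 0:
  R: 105 − 84 = 21 → 21
  G: 33 − 26.4 = 6.6 → 7
  B: 195 + 0.8×(0−195) = 195 − 156 = 39 → 39
rgb(21, 7, 39) = #150727.

#150727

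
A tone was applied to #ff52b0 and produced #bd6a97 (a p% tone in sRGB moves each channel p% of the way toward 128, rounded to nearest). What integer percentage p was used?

#ff52b0 is rgb(255, 82, 176); #bd6a97 is rgb(189, 106, 151).
On the R channel (widest range): 189 ≈ 255 + (p/100)(128 − 255), so p ≈ 100×(189 − 255)/(128 − 255) = -6600/-127 = 51.97.
p = 52 reproduces all three channels after rounding.

52%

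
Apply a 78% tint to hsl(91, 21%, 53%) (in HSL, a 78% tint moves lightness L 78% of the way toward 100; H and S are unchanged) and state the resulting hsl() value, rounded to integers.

L moves 78% from 53 toward 100: 53 + 36.66 = 89.66 → 90.
H and S are unchanged.

hsl(91, 21%, 90%)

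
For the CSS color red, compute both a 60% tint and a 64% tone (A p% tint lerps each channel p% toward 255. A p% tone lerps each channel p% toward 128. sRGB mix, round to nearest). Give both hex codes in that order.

CSS red is rgb(255, 0, 0).
60% tint:
  R: 255 + 0.6×(255−255) = 255 + 0 = 255 → 255
  G: 0 + 0.6×(255−0) = 0 + 153 = 153 → 153
  B: 0 + 0.6×(255−0) = 0 + 153 = 153 → 153
  → #FF9999
64% tone:
  R: 255 + 0.64×(128−255) = 255 − 81.28 = 173.72 → 174
  G: 0 + 0.64×(128−0) = 0 + 81.92 = 81.92 → 82
  B: 0 + 81.92 = 81.92 → 82
  → #AE5252

#FF9999, #AE5252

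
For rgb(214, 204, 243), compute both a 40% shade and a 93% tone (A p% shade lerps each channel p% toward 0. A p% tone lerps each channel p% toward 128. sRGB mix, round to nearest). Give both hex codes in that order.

40% shade:
  R: 214 + 0.4×(0−214) = 214 − 85.6 = 128.4 → 128
  G: 204 − 81.6 = 122.4 → 122
  B: 243 − 97.2 = 145.8 → 146
  → #807A92
93% tone:
  R: 214 − 79.98 = 134.02 → 134
  G: 204 + 0.93×(128−204) = 204 − 70.68 = 133.32 → 133
  B: 243 + 0.93×(128−243) = 243 − 106.95 = 136.05 → 136
  → #868588

#807A92, #868588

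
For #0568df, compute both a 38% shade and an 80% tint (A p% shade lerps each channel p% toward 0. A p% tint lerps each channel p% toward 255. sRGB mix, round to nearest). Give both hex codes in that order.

#03408a, #cde1f9

#0568df is rgb(5, 104, 223).
38% shade:
  R: 5 + 0.38×(0−5) = 5 − 1.9 = 3.1 → 3
  G: 104 + 0.38×(0−104) = 104 − 39.52 = 64.48 → 64
  B: 223 + 0.38×(0−223) = 223 − 84.74 = 138.26 → 138
  → #03408a
80% tint:
  R: 5 + 200 = 205 → 205
  G: 104 + 0.8×(255−104) = 104 + 120.8 = 224.8 → 225
  B: 223 + 0.8×(255−223) = 223 + 25.6 = 248.6 → 249
  → #cde1f9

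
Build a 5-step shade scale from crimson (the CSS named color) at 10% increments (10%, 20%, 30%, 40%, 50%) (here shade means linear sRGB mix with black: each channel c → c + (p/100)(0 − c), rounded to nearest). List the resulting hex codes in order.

CSS crimson is rgb(220, 20, 60).
10%: (220 − 22 = 198→198, 20 − 2 = 18→18, 60 − 6 = 54→54) → #c61236
20%: (220 − 44 = 176→176, 20 − 4 = 16→16, 60 − 12 = 48→48) → #b01030
30%: (220 − 66 = 154→154, 20 − 6 = 14→14, 60 − 18 = 42→42) → #9a0e2a
40%: (220 − 88 = 132→132, 20 − 8 = 12→12, 60 − 24 = 36→36) → #840c24
50%: (220 − 110 = 110→110, 20 − 10 = 10→10, 60 − 30 = 30→30) → #6e0a1e

#c61236, #b01030, #9a0e2a, #840c24, #6e0a1e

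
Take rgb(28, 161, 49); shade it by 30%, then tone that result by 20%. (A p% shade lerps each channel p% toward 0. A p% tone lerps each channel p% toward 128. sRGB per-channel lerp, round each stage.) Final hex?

#2a7435

Per channel, c → c + 0.3(0 − c):
  R: 28 − 8.4 = 19.6 → 20
  G: 161 + 0.3×(0−161) = 161 − 48.3 = 112.7 → 113
  B: 49 + 0.3×(0−49) = 49 − 14.7 = 34.3 → 34
After the shade: rgb(20, 113, 34) = #147122.
Per channel, c → c + 0.2(128 − c):
  R: 20 + 21.6 = 41.6 → 42
  G: 113 + 3 = 116 → 116
  B: 34 + 0.2×(128−34) = 34 + 18.8 = 52.8 → 53
rgb(42, 116, 53) = #2a7435.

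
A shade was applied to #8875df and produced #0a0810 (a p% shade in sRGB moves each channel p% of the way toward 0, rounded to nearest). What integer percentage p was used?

#8875df is rgb(136, 117, 223); #0a0810 is rgb(10, 8, 16).
On the B channel (widest range): 16 ≈ 223 + (p/100)(0 − 223), so p ≈ 100×(16 − 223)/(0 − 223) = -20700/-223 = 92.83.
p = 93 reproduces all three channels after rounding.

93%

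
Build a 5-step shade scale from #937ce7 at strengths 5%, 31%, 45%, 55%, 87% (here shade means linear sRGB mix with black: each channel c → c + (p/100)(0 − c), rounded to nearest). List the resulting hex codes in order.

#937ce7 is rgb(147, 124, 231).
5%: (147 − 7.35 = 139.65→140, 124 − 6.2 = 117.8→118, 231 − 11.55 = 219.45→219) → #8c76db
31%: (147 − 45.57 = 101.43→101, 124 − 38.44 = 85.56→86, 231 − 71.61 = 159.39→159) → #65569f
45%: (147 − 66.15 = 80.85→81, 124 − 55.8 = 68.2→68, 231 − 103.95 = 127.05→127) → #51447f
55%: (147 − 80.85 = 66.15→66, 124 − 68.2 = 55.8→56, 231 − 127.05 = 103.95→104) → #423868
87%: (147 − 127.89 = 19.11→19, 124 − 107.88 = 16.12→16, 231 − 200.97 = 30.03→30) → #13101e

#8c76db, #65569f, #51447f, #423868, #13101e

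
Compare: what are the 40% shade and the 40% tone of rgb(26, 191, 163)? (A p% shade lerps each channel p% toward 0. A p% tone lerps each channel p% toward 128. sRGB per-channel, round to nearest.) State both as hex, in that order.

40% shade:
  R: 26 − 10.4 = 15.6 → 16
  G: 191 − 76.4 = 114.6 → 115
  B: 163 − 65.2 = 97.8 → 98
  → #107362
40% tone:
  R: 26 + 0.4×(128−26) = 26 + 40.8 = 66.8 → 67
  G: 191 + 0.4×(128−191) = 191 − 25.2 = 165.8 → 166
  B: 163 − 14 = 149 → 149
  → #43A695

#107362, #43A695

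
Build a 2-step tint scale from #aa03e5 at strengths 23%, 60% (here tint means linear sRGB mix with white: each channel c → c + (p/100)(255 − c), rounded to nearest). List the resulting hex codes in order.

#be3deb, #dd9af5

#aa03e5 is rgb(170, 3, 229).
23%: (170 + 19.55 = 189.55→190, 3 + 57.96 = 60.96→61, 229 + 5.98 = 234.98→235) → #be3deb
60%: (170 + 51 = 221→221, 3 + 151.2 = 154.2→154, 229 + 15.6 = 244.6→245) → #dd9af5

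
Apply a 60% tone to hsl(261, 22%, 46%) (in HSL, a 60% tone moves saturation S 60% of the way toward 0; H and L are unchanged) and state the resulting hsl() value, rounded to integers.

hsl(261, 9%, 46%)

S moves 60% from 22 toward 0: 22 − 13.2 = 8.8 → 9.
H and L are unchanged.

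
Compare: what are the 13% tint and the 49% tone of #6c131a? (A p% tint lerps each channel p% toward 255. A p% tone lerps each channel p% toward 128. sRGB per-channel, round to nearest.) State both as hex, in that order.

#7f3238, #76484c

#6c131a is rgb(108, 19, 26).
13% tint:
  R: 108 + 19.11 = 127.11 → 127
  G: 19 + 30.68 = 49.68 → 50
  B: 26 + 0.13×(255−26) = 26 + 29.77 = 55.77 → 56
  → #7f3238
49% tone:
  R: 108 + 0.49×(128−108) = 108 + 9.8 = 117.8 → 118
  G: 19 + 0.49×(128−19) = 19 + 53.41 = 72.41 → 72
  B: 26 + 49.98 = 75.98 → 76
  → #76484c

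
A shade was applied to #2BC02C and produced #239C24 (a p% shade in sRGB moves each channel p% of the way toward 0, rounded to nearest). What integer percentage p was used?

19%

#2BC02C is rgb(43, 192, 44); #239C24 is rgb(35, 156, 36).
On the G channel (widest range): 156 ≈ 192 + (p/100)(0 − 192), so p ≈ 100×(156 − 192)/(0 − 192) = -3600/-192 = 18.75.
p = 19 reproduces all three channels after rounding.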